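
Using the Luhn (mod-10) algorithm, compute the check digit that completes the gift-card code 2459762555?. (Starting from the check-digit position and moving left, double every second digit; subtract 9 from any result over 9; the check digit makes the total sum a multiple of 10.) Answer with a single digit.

Partial digits right→left: 5 5 5 2 6 7 9 5 4 2
Double every second digit counting from the check-digit position (so the 1st, 3rd, 5th, ... of the partial from the right).
  doubled (with −9 where >9): 1 1 3 9 8 → sum 22
  kept as-is: 5 2 7 5 2 → sum 21
Total = 22 + 21 = 43.
Check digit = (10 − (43 mod 10)) mod 10 = 7.

7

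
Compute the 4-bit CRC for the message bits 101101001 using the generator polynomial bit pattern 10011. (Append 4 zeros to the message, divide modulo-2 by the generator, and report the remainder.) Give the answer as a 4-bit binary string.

Append 4 zeros: 1011010010000. Divide by 10011 (XOR where the leading bit is 1):
  pos 0: 10110 XOR 10011 = 00101
  pos 2: 10110 XOR 10011 = 00101
  pos 4: 10101 XOR 10011 = 00110
  pos 6: 11000 XOR 10011 = 01011
  pos 7: 10110 XOR 10011 = 00101
Remainder (last 4 bits) = 1010. This is the CRC / FCS.

1010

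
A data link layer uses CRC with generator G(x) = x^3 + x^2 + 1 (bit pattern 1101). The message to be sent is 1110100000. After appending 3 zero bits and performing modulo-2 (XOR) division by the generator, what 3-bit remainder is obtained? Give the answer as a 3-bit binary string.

Append 3 zeros: 1110100000000. Divide by 1101 (XOR where the leading bit is 1):
  pos 0: 1110 XOR 1101 = 0011
  pos 2: 1110 XOR 1101 = 0011
  pos 4: 1100 XOR 1101 = 0001
  pos 7: 1000 XOR 1101 = 0101
  pos 8: 1010 XOR 1101 = 0111
  pos 9: 1110 XOR 1101 = 0011
Remainder (last 3 bits) = 011. This is the CRC / FCS.

011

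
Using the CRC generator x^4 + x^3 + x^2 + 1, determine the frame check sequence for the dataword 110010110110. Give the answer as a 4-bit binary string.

Append 4 zeros: 1100101101100000. Divide by 11101 (XOR where the leading bit is 1):
  pos 0: 11001 XOR 11101 = 00100
  pos 2: 10001 XOR 11101 = 01100
  pos 3: 11001 XOR 11101 = 00100
  pos 5: 10001 XOR 11101 = 01100
  pos 6: 11001 XOR 11101 = 00100
  pos 8: 10000 XOR 11101 = 01101
  pos 9: 11010 XOR 11101 = 00111
  pos 11: 11100 XOR 11101 = 00001
Remainder (last 4 bits) = 0001. This is the CRC / FCS.

0001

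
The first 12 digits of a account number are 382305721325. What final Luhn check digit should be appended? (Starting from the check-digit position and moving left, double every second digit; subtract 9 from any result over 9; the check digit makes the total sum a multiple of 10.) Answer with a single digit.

0

Partial digits right→left: 5 2 3 1 2 7 5 0 3 2 8 3
Double every second digit counting from the check-digit position (so the 1st, 3rd, 5th, ... of the partial from the right).
  doubled (with −9 where >9): 1 6 4 1 6 7 → sum 25
  kept as-is: 2 1 7 0 2 3 → sum 15
Total = 25 + 15 = 40.
Check digit = (10 − (40 mod 10)) mod 10 = 0.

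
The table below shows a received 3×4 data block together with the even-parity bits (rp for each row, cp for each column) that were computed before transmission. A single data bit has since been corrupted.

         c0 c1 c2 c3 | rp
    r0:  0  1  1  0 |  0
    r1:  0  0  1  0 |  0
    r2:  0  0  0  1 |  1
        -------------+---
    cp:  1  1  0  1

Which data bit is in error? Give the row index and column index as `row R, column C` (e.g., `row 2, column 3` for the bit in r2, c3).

row 1, column 0

Recompute each row's even parity and compare to rp:
  r0: data parity 0, sent rp 0 → ok
  r1: data parity 1, sent rp 0 → mismatch
  r2: data parity 1, sent rp 1 → ok
Recompute each column's even parity and compare to cp:
  c0: data parity 0, sent cp 1 → mismatch
  c1: data parity 1, sent cp 1 → ok
  c2: data parity 0, sent cp 0 → ok
  c3: data parity 1, sent cp 1 → ok
Exactly one row (r1) and one column (c0) fail → the flipped bit is at their intersection.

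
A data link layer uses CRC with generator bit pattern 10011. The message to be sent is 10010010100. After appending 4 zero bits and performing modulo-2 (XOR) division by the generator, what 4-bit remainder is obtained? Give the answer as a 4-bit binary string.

1110

Append 4 zeros: 100100101000000. Divide by 10011 (XOR where the leading bit is 1):
  pos 0: 10010 XOR 10011 = 00001
  pos 4: 10101 XOR 10011 = 00110
  pos 6: 11000 XOR 10011 = 01011
  pos 7: 10110 XOR 10011 = 00101
  pos 9: 10100 XOR 10011 = 00111
Remainder (last 4 bits) = 1110. This is the CRC / FCS.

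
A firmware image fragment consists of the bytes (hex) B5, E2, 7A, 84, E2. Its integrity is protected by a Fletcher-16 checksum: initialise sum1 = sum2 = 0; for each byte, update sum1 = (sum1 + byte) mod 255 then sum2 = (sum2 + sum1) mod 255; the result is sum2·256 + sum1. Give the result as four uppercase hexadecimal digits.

Running sums (mod 255):
  after byte 0 (B5): sum1=181, sum2=181
  after byte 1 (E2): sum1=152, sum2=78
  after byte 2 (7A): sum1=19, sum2=97
  after byte 3 (84): sum1=151, sum2=248
  after byte 4 (E2): sum1=122, sum2=115
Checksum = sum2·256 + sum1 = 115·256 + 122 = 29562 = 0x737A.

737A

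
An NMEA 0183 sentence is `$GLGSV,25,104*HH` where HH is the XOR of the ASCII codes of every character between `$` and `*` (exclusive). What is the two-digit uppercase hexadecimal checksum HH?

7B

XOR the ASCII codes of the payload characters:
  'G' = 0x47 → acc = 0x47
  'L' = 0x4C → acc = 0x0B
  'G' = 0x47 → acc = 0x4C
  'S' = 0x53 → acc = 0x1F
  'V' = 0x56 → acc = 0x49
  ',' = 0x2C → acc = 0x65
  '2' = 0x32 → acc = 0x57
  '5' = 0x35 → acc = 0x62
  ',' = 0x2C → acc = 0x4E
  '1' = 0x31 → acc = 0x7F
  '0' = 0x30 → acc = 0x4F
  '4' = 0x34 → acc = 0x7B
Checksum = 0x7B.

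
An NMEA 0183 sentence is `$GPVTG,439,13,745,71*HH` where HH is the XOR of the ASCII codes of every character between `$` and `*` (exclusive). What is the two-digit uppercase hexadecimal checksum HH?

XOR the ASCII codes of the payload characters:
  'G' = 0x47 → acc = 0x47
  'P' = 0x50 → acc = 0x17
  'V' = 0x56 → acc = 0x41
  'T' = 0x54 → acc = 0x15
  'G' = 0x47 → acc = 0x52
  ',' = 0x2C → acc = 0x7E
  '4' = 0x34 → acc = 0x4A
  '3' = 0x33 → acc = 0x79
  '9' = 0x39 → acc = 0x40
  ',' = 0x2C → acc = 0x6C
  '1' = 0x31 → acc = 0x5D
  '3' = 0x33 → acc = 0x6E
  ',' = 0x2C → acc = 0x42
  '7' = 0x37 → acc = 0x75
  '4' = 0x34 → acc = 0x41
  '5' = 0x35 → acc = 0x74
  ',' = 0x2C → acc = 0x58
  '7' = 0x37 → acc = 0x6F
  '1' = 0x31 → acc = 0x5E
Checksum = 0x5E.

5E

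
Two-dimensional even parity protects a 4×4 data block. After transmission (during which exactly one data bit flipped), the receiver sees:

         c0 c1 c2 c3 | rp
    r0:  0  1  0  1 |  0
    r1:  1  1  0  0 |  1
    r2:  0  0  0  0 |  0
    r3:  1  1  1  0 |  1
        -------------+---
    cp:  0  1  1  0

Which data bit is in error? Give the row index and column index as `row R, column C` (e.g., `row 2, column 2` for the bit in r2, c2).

Recompute each row's even parity and compare to rp:
  r0: data parity 0, sent rp 0 → ok
  r1: data parity 0, sent rp 1 → mismatch
  r2: data parity 0, sent rp 0 → ok
  r3: data parity 1, sent rp 1 → ok
Recompute each column's even parity and compare to cp:
  c0: data parity 0, sent cp 0 → ok
  c1: data parity 1, sent cp 1 → ok
  c2: data parity 1, sent cp 1 → ok
  c3: data parity 1, sent cp 0 → mismatch
Exactly one row (r1) and one column (c3) fail → the flipped bit is at their intersection.

row 1, column 3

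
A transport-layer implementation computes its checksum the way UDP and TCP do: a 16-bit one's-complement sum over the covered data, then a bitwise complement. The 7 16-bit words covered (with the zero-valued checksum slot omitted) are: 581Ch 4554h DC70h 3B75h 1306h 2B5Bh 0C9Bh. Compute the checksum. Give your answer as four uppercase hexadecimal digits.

One's-complement addition (fold any carry out of bit 15 back into bit 0):
  0x581C + 0x4554 = 0x09D70
  0x9D70 + 0xDC70 = 0x179E0 → wrap carry → 0x79E1
  0x79E1 + 0x3B75 = 0x0B556
  0xB556 + 0x1306 = 0x0C85C
  0xC85C + 0x2B5B = 0x0F3B7
  0xF3B7 + 0x0C9B = 0x10052 → wrap carry → 0x0053
One's-complement sum = 0x0053.
Checksum = ~0x0053 & 0xFFFF = 0xFFAC.

FFAC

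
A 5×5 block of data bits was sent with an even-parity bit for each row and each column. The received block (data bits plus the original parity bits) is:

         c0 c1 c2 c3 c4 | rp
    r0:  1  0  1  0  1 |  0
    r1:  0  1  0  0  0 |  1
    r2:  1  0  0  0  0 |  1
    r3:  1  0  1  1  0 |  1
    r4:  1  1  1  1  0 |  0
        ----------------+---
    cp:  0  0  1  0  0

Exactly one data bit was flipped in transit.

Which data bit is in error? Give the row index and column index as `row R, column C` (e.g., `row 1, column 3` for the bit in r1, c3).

Recompute each row's even parity and compare to rp:
  r0: data parity 1, sent rp 0 → mismatch
  r1: data parity 1, sent rp 1 → ok
  r2: data parity 1, sent rp 1 → ok
  r3: data parity 1, sent rp 1 → ok
  r4: data parity 0, sent rp 0 → ok
Recompute each column's even parity and compare to cp:
  c0: data parity 0, sent cp 0 → ok
  c1: data parity 0, sent cp 0 → ok
  c2: data parity 1, sent cp 1 → ok
  c3: data parity 0, sent cp 0 → ok
  c4: data parity 1, sent cp 0 → mismatch
Exactly one row (r0) and one column (c4) fail → the flipped bit is at their intersection.

row 0, column 4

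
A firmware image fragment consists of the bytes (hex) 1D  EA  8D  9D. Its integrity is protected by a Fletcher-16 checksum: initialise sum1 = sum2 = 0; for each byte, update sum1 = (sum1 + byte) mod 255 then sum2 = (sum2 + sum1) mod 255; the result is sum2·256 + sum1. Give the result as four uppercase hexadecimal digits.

ED33

Running sums (mod 255):
  after byte 0 (1D): sum1=29, sum2=29
  after byte 1 (EA): sum1=8, sum2=37
  after byte 2 (8D): sum1=149, sum2=186
  after byte 3 (9D): sum1=51, sum2=237
Checksum = sum2·256 + sum1 = 237·256 + 51 = 60723 = 0xED33.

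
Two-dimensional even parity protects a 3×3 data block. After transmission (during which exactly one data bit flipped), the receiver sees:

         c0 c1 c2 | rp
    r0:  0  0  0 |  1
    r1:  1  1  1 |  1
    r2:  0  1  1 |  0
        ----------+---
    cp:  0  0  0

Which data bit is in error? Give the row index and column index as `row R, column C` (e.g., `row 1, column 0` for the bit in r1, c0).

Recompute each row's even parity and compare to rp:
  r0: data parity 0, sent rp 1 → mismatch
  r1: data parity 1, sent rp 1 → ok
  r2: data parity 0, sent rp 0 → ok
Recompute each column's even parity and compare to cp:
  c0: data parity 1, sent cp 0 → mismatch
  c1: data parity 0, sent cp 0 → ok
  c2: data parity 0, sent cp 0 → ok
Exactly one row (r0) and one column (c0) fail → the flipped bit is at their intersection.

row 0, column 0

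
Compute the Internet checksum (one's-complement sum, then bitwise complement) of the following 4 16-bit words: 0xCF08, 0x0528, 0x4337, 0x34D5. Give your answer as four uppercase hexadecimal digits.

One's-complement addition (fold any carry out of bit 15 back into bit 0):
  0xCF08 + 0x0528 = 0x0D430
  0xD430 + 0x4337 = 0x11767 → wrap carry → 0x1768
  0x1768 + 0x34D5 = 0x04C3D
One's-complement sum = 0x4C3D.
Checksum = ~0x4C3D & 0xFFFF = 0xB3C2.

B3C2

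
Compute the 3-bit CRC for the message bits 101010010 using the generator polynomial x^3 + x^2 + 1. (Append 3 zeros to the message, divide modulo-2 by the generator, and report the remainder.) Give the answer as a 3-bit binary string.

101

Append 3 zeros: 101010010000. Divide by 1101 (XOR where the leading bit is 1):
  pos 0: 1010 XOR 1101 = 0111
  pos 1: 1111 XOR 1101 = 0010
  pos 3: 1000 XOR 1101 = 0101
  pos 4: 1011 XOR 1101 = 0110
  pos 5: 1100 XOR 1101 = 0001
  pos 8: 1000 XOR 1101 = 0101
Remainder (last 3 bits) = 101. This is the CRC / FCS.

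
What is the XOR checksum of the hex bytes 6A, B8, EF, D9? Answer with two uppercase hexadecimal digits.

E4

XOR the bytes together:
  start with 0x6A
  0x6A ⊕ 0xB8 = 0xD2
  0xD2 ⊕ 0xEF = 0x3D
  0x3D ⊕ 0xD9 = 0xE4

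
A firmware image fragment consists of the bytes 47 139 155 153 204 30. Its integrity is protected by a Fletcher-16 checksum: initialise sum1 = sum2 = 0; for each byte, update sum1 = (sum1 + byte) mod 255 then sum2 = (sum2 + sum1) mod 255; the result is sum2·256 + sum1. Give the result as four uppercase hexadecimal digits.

Running sums (mod 255):
  after byte 0 (47): sum1=47, sum2=47
  after byte 1 (139): sum1=186, sum2=233
  after byte 2 (155): sum1=86, sum2=64
  after byte 3 (153): sum1=239, sum2=48
  after byte 4 (204): sum1=188, sum2=236
  after byte 5 (30): sum1=218, sum2=199
Checksum = sum2·256 + sum1 = 199·256 + 218 = 51162 = 0xC7DA.

C7DA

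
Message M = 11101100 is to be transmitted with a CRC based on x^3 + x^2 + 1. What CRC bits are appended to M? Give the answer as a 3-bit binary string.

Append 3 zeros: 11101100000. Divide by 1101 (XOR where the leading bit is 1):
  pos 0: 1110 XOR 1101 = 0011
  pos 2: 1111 XOR 1101 = 0010
  pos 4: 1000 XOR 1101 = 0101
  pos 5: 1010 XOR 1101 = 0111
  pos 6: 1110 XOR 1101 = 0011
Remainder (last 3 bits) = 110. This is the CRC / FCS.

110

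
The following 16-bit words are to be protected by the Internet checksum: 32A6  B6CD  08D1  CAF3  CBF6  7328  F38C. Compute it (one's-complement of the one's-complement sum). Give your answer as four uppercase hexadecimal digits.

101B

One's-complement addition (fold any carry out of bit 15 back into bit 0):
  0x32A6 + 0xB6CD = 0x0E973
  0xE973 + 0x08D1 = 0x0F244
  0xF244 + 0xCAF3 = 0x1BD37 → wrap carry → 0xBD38
  0xBD38 + 0xCBF6 = 0x1892E → wrap carry → 0x892F
  0x892F + 0x7328 = 0x0FC57
  0xFC57 + 0xF38C = 0x1EFE3 → wrap carry → 0xEFE4
One's-complement sum = 0xEFE4.
Checksum = ~0xEFE4 & 0xFFFF = 0x101B.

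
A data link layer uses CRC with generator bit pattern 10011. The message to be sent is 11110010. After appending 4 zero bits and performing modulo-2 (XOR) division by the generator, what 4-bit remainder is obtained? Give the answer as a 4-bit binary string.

0000

Append 4 zeros: 111100100000. Divide by 10011 (XOR where the leading bit is 1):
  pos 0: 11110 XOR 10011 = 01101
  pos 1: 11010 XOR 10011 = 01001
  pos 2: 10011 XOR 10011 = 00000
Remainder (last 4 bits) = 0000. This is the CRC / FCS.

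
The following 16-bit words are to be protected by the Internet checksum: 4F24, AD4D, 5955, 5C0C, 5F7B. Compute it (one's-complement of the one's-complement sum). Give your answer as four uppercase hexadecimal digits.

EEB0

One's-complement addition (fold any carry out of bit 15 back into bit 0):
  0x4F24 + 0xAD4D = 0x0FC71
  0xFC71 + 0x5955 = 0x155C6 → wrap carry → 0x55C7
  0x55C7 + 0x5C0C = 0x0B1D3
  0xB1D3 + 0x5F7B = 0x1114E → wrap carry → 0x114F
One's-complement sum = 0x114F.
Checksum = ~0x114F & 0xFFFF = 0xEEB0.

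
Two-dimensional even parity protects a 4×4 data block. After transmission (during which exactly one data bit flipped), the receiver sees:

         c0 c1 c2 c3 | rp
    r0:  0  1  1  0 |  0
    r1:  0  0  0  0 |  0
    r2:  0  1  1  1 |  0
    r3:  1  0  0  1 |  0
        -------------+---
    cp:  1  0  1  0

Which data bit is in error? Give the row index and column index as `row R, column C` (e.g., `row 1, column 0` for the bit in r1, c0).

row 2, column 2

Recompute each row's even parity and compare to rp:
  r0: data parity 0, sent rp 0 → ok
  r1: data parity 0, sent rp 0 → ok
  r2: data parity 1, sent rp 0 → mismatch
  r3: data parity 0, sent rp 0 → ok
Recompute each column's even parity and compare to cp:
  c0: data parity 1, sent cp 1 → ok
  c1: data parity 0, sent cp 0 → ok
  c2: data parity 0, sent cp 1 → mismatch
  c3: data parity 0, sent cp 0 → ok
Exactly one row (r2) and one column (c2) fail → the flipped bit is at their intersection.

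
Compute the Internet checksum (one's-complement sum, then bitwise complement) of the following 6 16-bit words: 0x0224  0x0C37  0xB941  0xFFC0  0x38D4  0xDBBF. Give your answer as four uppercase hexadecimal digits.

One's-complement addition (fold any carry out of bit 15 back into bit 0):
  0x0224 + 0x0C37 = 0x00E5B
  0x0E5B + 0xB941 = 0x0C79C
  0xC79C + 0xFFC0 = 0x1C75C → wrap carry → 0xC75D
  0xC75D + 0x38D4 = 0x10031 → wrap carry → 0x0032
  0x0032 + 0xDBBF = 0x0DBF1
One's-complement sum = 0xDBF1.
Checksum = ~0xDBF1 & 0xFFFF = 0x240E.

240E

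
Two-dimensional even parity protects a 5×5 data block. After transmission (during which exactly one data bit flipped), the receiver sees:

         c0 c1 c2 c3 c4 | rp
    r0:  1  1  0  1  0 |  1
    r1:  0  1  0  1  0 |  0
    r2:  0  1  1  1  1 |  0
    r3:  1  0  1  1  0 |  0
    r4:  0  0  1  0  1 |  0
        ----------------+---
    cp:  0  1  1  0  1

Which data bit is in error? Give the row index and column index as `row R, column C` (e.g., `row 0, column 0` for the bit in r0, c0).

Recompute each row's even parity and compare to rp:
  r0: data parity 1, sent rp 1 → ok
  r1: data parity 0, sent rp 0 → ok
  r2: data parity 0, sent rp 0 → ok
  r3: data parity 1, sent rp 0 → mismatch
  r4: data parity 0, sent rp 0 → ok
Recompute each column's even parity and compare to cp:
  c0: data parity 0, sent cp 0 → ok
  c1: data parity 1, sent cp 1 → ok
  c2: data parity 1, sent cp 1 → ok
  c3: data parity 0, sent cp 0 → ok
  c4: data parity 0, sent cp 1 → mismatch
Exactly one row (r3) and one column (c4) fail → the flipped bit is at their intersection.

row 3, column 4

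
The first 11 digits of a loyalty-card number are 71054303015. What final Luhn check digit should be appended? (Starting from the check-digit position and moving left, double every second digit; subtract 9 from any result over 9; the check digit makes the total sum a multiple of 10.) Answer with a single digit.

3

Partial digits right→left: 5 1 0 3 0 3 4 5 0 1 7
Double every second digit counting from the check-digit position (so the 1st, 3rd, 5th, ... of the partial from the right).
  doubled (with −9 where >9): 1 0 0 8 0 5 → sum 14
  kept as-is: 1 3 3 5 1 → sum 13
Total = 14 + 13 = 27.
Check digit = (10 − (27 mod 10)) mod 10 = 3.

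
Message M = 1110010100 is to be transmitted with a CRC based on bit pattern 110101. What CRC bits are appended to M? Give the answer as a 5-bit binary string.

Append 5 zeros: 111001010000000. Divide by 110101 (XOR where the leading bit is 1):
  pos 0: 111001 XOR 110101 = 001100
  pos 2: 110001 XOR 110101 = 000100
  pos 5: 100000 XOR 110101 = 010101
  pos 6: 101010 XOR 110101 = 011111
  pos 7: 111110 XOR 110101 = 001011
  pos 9: 101100 XOR 110101 = 011001
Remainder (last 5 bits) = 11001. This is the CRC / FCS.

11001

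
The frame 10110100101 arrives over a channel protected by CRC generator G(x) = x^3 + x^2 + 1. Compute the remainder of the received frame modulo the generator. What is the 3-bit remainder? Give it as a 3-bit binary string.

000

Modulo-2 division of 10110100101 by 1101:
  pos 0: 1011 XOR 1101 = 0110
  pos 1: 1100 XOR 1101 = 0001
  pos 4: 1100 XOR 1101 = 0001
  pos 7: 1101 XOR 1101 = 0000
Remainder = 000 (zero — the frame passes the CRC check).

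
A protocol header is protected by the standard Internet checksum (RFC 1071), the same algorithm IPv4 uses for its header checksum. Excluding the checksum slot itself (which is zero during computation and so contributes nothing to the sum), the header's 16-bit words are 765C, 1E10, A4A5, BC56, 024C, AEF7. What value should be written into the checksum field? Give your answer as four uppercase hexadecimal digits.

One's-complement addition (fold any carry out of bit 15 back into bit 0):
  0x765C + 0x1E10 = 0x0946C
  0x946C + 0xA4A5 = 0x13911 → wrap carry → 0x3912
  0x3912 + 0xBC56 = 0x0F568
  0xF568 + 0x024C = 0x0F7B4
  0xF7B4 + 0xAEF7 = 0x1A6AB → wrap carry → 0xA6AC
One's-complement sum = 0xA6AC.
Checksum = ~0xA6AC & 0xFFFF = 0x5953.

5953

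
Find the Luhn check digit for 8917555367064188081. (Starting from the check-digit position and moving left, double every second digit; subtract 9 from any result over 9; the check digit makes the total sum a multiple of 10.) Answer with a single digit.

5

Partial digits right→left: 1 8 0 8 8 1 4 6 0 7 6 3 5 5 5 7 1 9 8
Double every second digit counting from the check-digit position (so the 1st, 3rd, 5th, ... of the partial from the right).
  doubled (with −9 where >9): 2 0 7 8 0 3 1 1 2 7 → sum 31
  kept as-is: 8 8 1 6 7 3 5 7 9 → sum 54
Total = 31 + 54 = 85.
Check digit = (10 − (85 mod 10)) mod 10 = 5.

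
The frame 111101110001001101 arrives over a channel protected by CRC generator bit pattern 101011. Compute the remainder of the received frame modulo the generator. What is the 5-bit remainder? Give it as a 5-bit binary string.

Modulo-2 division of 111101110001001101 by 101011:
  pos 0: 111101 XOR 101011 = 010110
  pos 1: 101101 XOR 101011 = 000110
  pos 4: 110100 XOR 101011 = 011111
  pos 5: 111110 XOR 101011 = 010101
  pos 6: 101011 XOR 101011 = 000000
Remainder = 01101 (nonzero — an error is detected).

01101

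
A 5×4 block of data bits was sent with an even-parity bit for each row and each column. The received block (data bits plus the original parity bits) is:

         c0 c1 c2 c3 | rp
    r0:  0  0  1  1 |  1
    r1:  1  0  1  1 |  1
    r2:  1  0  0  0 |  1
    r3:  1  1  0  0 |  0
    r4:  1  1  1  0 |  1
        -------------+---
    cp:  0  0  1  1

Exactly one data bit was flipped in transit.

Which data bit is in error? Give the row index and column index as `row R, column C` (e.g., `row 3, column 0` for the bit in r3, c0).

Recompute each row's even parity and compare to rp:
  r0: data parity 0, sent rp 1 → mismatch
  r1: data parity 1, sent rp 1 → ok
  r2: data parity 1, sent rp 1 → ok
  r3: data parity 0, sent rp 0 → ok
  r4: data parity 1, sent rp 1 → ok
Recompute each column's even parity and compare to cp:
  c0: data parity 0, sent cp 0 → ok
  c1: data parity 0, sent cp 0 → ok
  c2: data parity 1, sent cp 1 → ok
  c3: data parity 0, sent cp 1 → mismatch
Exactly one row (r0) and one column (c3) fail → the flipped bit is at their intersection.

row 0, column 3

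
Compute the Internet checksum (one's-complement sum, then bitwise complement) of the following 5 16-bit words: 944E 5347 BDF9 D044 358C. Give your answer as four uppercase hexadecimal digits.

549F

One's-complement addition (fold any carry out of bit 15 back into bit 0):
  0x944E + 0x5347 = 0x0E795
  0xE795 + 0xBDF9 = 0x1A58E → wrap carry → 0xA58F
  0xA58F + 0xD044 = 0x175D3 → wrap carry → 0x75D4
  0x75D4 + 0x358C = 0x0AB60
One's-complement sum = 0xAB60.
Checksum = ~0xAB60 & 0xFFFF = 0x549F.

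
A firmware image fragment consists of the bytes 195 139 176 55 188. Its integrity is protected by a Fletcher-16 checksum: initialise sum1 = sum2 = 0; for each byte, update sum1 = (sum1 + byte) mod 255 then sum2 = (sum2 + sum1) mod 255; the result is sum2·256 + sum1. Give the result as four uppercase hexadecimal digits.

3EF3

Running sums (mod 255):
  after byte 0 (195): sum1=195, sum2=195
  after byte 1 (139): sum1=79, sum2=19
  after byte 2 (176): sum1=0, sum2=19
  after byte 3 (55): sum1=55, sum2=74
  after byte 4 (188): sum1=243, sum2=62
Checksum = sum2·256 + sum1 = 62·256 + 243 = 16115 = 0x3EF3.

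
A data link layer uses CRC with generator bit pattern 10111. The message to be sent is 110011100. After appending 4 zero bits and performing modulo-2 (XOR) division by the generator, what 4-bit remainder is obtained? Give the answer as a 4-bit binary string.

Append 4 zeros: 1100111000000. Divide by 10111 (XOR where the leading bit is 1):
  pos 0: 11001 XOR 10111 = 01110
  pos 1: 11101 XOR 10111 = 01010
  pos 2: 10101 XOR 10111 = 00010
  pos 5: 10000 XOR 10111 = 00111
  pos 7: 11100 XOR 10111 = 01011
  pos 8: 10110 XOR 10111 = 00001
Remainder (last 4 bits) = 0001. This is the CRC / FCS.

0001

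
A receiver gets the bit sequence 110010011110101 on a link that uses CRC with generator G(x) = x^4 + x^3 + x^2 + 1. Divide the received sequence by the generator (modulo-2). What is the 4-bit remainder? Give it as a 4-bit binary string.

0111

Modulo-2 division of 110010011110101 by 11101:
  pos 0: 11001 XOR 11101 = 00100
  pos 2: 10000 XOR 11101 = 01101
  pos 3: 11011 XOR 11101 = 00110
  pos 5: 11011 XOR 11101 = 00110
  pos 7: 11010 XOR 11101 = 00111
  pos 9: 11110 XOR 11101 = 00011
Remainder = 0111 (nonzero — an error is detected).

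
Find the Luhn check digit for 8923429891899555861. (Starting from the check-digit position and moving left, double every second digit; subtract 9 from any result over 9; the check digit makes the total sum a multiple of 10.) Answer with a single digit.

Partial digits right→left: 1 6 8 5 5 5 9 9 8 1 9 8 9 2 4 3 2 9 8
Double every second digit counting from the check-digit position (so the 1st, 3rd, 5th, ... of the partial from the right).
  doubled (with −9 where >9): 2 7 1 9 7 9 9 8 4 7 → sum 63
  kept as-is: 6 5 5 9 1 8 2 3 9 → sum 48
Total = 63 + 48 = 111.
Check digit = (10 − (111 mod 10)) mod 10 = 9.

9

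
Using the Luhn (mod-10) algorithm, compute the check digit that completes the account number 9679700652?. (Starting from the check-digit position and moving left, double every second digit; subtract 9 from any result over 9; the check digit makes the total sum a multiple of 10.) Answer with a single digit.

3

Partial digits right→left: 2 5 6 0 0 7 9 7 6 9
Double every second digit counting from the check-digit position (so the 1st, 3rd, 5th, ... of the partial from the right).
  doubled (with −9 where >9): 4 3 0 9 3 → sum 19
  kept as-is: 5 0 7 7 9 → sum 28
Total = 19 + 28 = 47.
Check digit = (10 − (47 mod 10)) mod 10 = 3.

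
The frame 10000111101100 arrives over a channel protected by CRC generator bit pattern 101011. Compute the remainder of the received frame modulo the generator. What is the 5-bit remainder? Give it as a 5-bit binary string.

00111

Modulo-2 division of 10000111101100 by 101011:
  pos 0: 100001 XOR 101011 = 001010
  pos 2: 101011 XOR 101011 = 000000
  pos 8: 101100 XOR 101011 = 000111
Remainder = 00111 (nonzero — an error is detected).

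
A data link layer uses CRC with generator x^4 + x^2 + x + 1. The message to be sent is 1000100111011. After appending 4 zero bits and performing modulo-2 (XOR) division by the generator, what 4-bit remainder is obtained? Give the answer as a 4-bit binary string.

0100

Append 4 zeros: 10001001110110000. Divide by 10111 (XOR where the leading bit is 1):
  pos 0: 10001 XOR 10111 = 00110
  pos 2: 11000 XOR 10111 = 01111
  pos 3: 11111 XOR 10111 = 01000
  pos 4: 10001 XOR 10111 = 00110
  pos 6: 11010 XOR 10111 = 01101
  pos 7: 11011 XOR 10111 = 01100
  pos 8: 11001 XOR 10111 = 01110
  pos 9: 11100 XOR 10111 = 01011
  pos 10: 10110 XOR 10111 = 00001
Remainder (last 4 bits) = 0100. This is the CRC / FCS.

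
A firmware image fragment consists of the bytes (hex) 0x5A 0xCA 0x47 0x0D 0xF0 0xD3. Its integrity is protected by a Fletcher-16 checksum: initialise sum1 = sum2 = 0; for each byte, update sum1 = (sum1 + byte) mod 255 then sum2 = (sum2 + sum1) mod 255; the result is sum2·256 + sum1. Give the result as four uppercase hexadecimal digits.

0E3E

Running sums (mod 255):
  after byte 0 (0x5A): sum1=90, sum2=90
  after byte 1 (0xCA): sum1=37, sum2=127
  after byte 2 (0x47): sum1=108, sum2=235
  after byte 3 (0x0D): sum1=121, sum2=101
  after byte 4 (0xF0): sum1=106, sum2=207
  after byte 5 (0xD3): sum1=62, sum2=14
Checksum = sum2·256 + sum1 = 14·256 + 62 = 3646 = 0x0E3E.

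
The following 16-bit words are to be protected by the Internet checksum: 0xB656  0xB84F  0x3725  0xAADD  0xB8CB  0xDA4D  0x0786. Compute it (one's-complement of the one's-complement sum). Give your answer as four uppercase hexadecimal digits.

14B7

One's-complement addition (fold any carry out of bit 15 back into bit 0):
  0xB656 + 0xB84F = 0x16EA5 → wrap carry → 0x6EA6
  0x6EA6 + 0x3725 = 0x0A5CB
  0xA5CB + 0xAADD = 0x150A8 → wrap carry → 0x50A9
  0x50A9 + 0xB8CB = 0x10974 → wrap carry → 0x0975
  0x0975 + 0xDA4D = 0x0E3C2
  0xE3C2 + 0x0786 = 0x0EB48
One's-complement sum = 0xEB48.
Checksum = ~0xEB48 & 0xFFFF = 0x14B7.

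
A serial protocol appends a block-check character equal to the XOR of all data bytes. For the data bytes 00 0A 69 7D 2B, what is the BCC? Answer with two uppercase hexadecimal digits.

XOR the bytes together:
  start with 0x00
  0x00 ⊕ 0x0A = 0x0A
  0x0A ⊕ 0x69 = 0x63
  0x63 ⊕ 0x7D = 0x1E
  0x1E ⊕ 0x2B = 0x35

35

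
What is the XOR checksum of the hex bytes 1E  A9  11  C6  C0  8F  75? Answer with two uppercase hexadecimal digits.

XOR the bytes together:
  start with 0x1E
  0x1E ⊕ 0xA9 = 0xB7
  0xB7 ⊕ 0x11 = 0xA6
  0xA6 ⊕ 0xC6 = 0x60
  0x60 ⊕ 0xC0 = 0xA0
  0xA0 ⊕ 0x8F = 0x2F
  0x2F ⊕ 0x75 = 0x5A

5A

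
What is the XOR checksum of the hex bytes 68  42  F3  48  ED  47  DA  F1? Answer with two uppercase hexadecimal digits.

10

XOR the bytes together:
  start with 0x68
  0x68 ⊕ 0x42 = 0x2A
  0x2A ⊕ 0xF3 = 0xD9
  0xD9 ⊕ 0x48 = 0x91
  0x91 ⊕ 0xED = 0x7C
  0x7C ⊕ 0x47 = 0x3B
  0x3B ⊕ 0xDA = 0xE1
  0xE1 ⊕ 0xF1 = 0x10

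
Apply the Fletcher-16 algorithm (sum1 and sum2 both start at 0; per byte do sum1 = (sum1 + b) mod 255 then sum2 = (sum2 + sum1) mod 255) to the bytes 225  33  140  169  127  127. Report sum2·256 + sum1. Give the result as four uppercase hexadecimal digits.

Running sums (mod 255):
  after byte 0 (225): sum1=225, sum2=225
  after byte 1 (33): sum1=3, sum2=228
  after byte 2 (140): sum1=143, sum2=116
  after byte 3 (169): sum1=57, sum2=173
  after byte 4 (127): sum1=184, sum2=102
  after byte 5 (127): sum1=56, sum2=158
Checksum = sum2·256 + sum1 = 158·256 + 56 = 40504 = 0x9E38.

9E38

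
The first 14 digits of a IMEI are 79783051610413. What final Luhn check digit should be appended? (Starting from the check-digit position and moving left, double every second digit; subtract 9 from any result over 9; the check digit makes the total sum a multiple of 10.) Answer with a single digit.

Partial digits right→left: 3 1 4 0 1 6 1 5 0 3 8 7 9 7
Double every second digit counting from the check-digit position (so the 1st, 3rd, 5th, ... of the partial from the right).
  doubled (with −9 where >9): 6 8 2 2 0 7 9 → sum 34
  kept as-is: 1 0 6 5 3 7 7 → sum 29
Total = 34 + 29 = 63.
Check digit = (10 − (63 mod 10)) mod 10 = 7.

7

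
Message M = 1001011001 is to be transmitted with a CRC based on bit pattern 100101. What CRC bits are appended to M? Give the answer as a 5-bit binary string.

01000

Append 5 zeros: 100101100100000. Divide by 100101 (XOR where the leading bit is 1):
  pos 0: 100101 XOR 100101 = 000000
  pos 6: 100100 XOR 100101 = 000001
Remainder (last 5 bits) = 01000. This is the CRC / FCS.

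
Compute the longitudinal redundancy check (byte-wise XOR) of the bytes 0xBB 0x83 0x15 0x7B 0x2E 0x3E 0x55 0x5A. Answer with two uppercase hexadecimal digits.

49

XOR the bytes together:
  start with 0xBB
  0xBB ⊕ 0x83 = 0x38
  0x38 ⊕ 0x15 = 0x2D
  0x2D ⊕ 0x7B = 0x56
  0x56 ⊕ 0x2E = 0x78
  0x78 ⊕ 0x3E = 0x46
  0x46 ⊕ 0x55 = 0x13
  0x13 ⊕ 0x5A = 0x49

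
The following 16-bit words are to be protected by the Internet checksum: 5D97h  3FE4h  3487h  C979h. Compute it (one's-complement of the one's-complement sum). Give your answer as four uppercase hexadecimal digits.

One's-complement addition (fold any carry out of bit 15 back into bit 0):
  0x5D97 + 0x3FE4 = 0x09D7B
  0x9D7B + 0x3487 = 0x0D202
  0xD202 + 0xC979 = 0x19B7B → wrap carry → 0x9B7C
One's-complement sum = 0x9B7C.
Checksum = ~0x9B7C & 0xFFFF = 0x6483.

6483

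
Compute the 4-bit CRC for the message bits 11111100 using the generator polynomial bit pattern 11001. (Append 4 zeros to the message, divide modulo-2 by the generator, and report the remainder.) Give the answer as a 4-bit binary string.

0100

Append 4 zeros: 111111000000. Divide by 11001 (XOR where the leading bit is 1):
  pos 0: 11111 XOR 11001 = 00110
  pos 2: 11010 XOR 11001 = 00011
  pos 5: 11000 XOR 11001 = 00001
Remainder (last 4 bits) = 0100. This is the CRC / FCS.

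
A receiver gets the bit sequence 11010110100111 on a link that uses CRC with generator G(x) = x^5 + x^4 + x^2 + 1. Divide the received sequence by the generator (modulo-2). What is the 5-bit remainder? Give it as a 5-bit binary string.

Modulo-2 division of 11010110100111 by 110101:
  pos 0: 110101 XOR 110101 = 000000
  pos 6: 101001 XOR 110101 = 011100
  pos 7: 111001 XOR 110101 = 001100
Remainder = 11001 (nonzero — an error is detected).

11001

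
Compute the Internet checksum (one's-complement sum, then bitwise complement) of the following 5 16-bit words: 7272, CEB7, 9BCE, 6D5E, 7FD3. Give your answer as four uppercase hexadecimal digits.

One's-complement addition (fold any carry out of bit 15 back into bit 0):
  0x7272 + 0xCEB7 = 0x14129 → wrap carry → 0x412A
  0x412A + 0x9BCE = 0x0DCF8
  0xDCF8 + 0x6D5E = 0x14A56 → wrap carry → 0x4A57
  0x4A57 + 0x7FD3 = 0x0CA2A
One's-complement sum = 0xCA2A.
Checksum = ~0xCA2A & 0xFFFF = 0x35D5.

35D5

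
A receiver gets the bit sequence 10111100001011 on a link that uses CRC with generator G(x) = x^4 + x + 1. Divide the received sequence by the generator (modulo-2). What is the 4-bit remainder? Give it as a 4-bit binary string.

0000

Modulo-2 division of 10111100001011 by 10011:
  pos 0: 10111 XOR 10011 = 00100
  pos 2: 10010 XOR 10011 = 00001
  pos 6: 10001 XOR 10011 = 00010
  pos 9: 10011 XOR 10011 = 00000
Remainder = 0000 (zero — the frame passes the CRC check).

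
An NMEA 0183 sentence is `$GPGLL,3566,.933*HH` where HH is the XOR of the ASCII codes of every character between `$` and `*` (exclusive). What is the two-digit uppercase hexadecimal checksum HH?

XOR the ASCII codes of the payload characters:
  'G' = 0x47 → acc = 0x47
  'P' = 0x50 → acc = 0x17
  'G' = 0x47 → acc = 0x50
  'L' = 0x4C → acc = 0x1C
  'L' = 0x4C → acc = 0x50
  ',' = 0x2C → acc = 0x7C
  '3' = 0x33 → acc = 0x4F
  '5' = 0x35 → acc = 0x7A
  '6' = 0x36 → acc = 0x4C
  '6' = 0x36 → acc = 0x7A
  ',' = 0x2C → acc = 0x56
  '.' = 0x2E → acc = 0x78
  '9' = 0x39 → acc = 0x41
  '3' = 0x33 → acc = 0x72
  '3' = 0x33 → acc = 0x41
Checksum = 0x41.

41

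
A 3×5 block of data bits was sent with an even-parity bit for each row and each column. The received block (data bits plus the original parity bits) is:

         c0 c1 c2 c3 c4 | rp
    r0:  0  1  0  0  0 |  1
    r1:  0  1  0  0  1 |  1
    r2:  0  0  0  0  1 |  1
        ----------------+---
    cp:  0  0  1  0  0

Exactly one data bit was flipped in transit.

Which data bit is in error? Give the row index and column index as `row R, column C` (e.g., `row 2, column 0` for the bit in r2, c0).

row 1, column 2

Recompute each row's even parity and compare to rp:
  r0: data parity 1, sent rp 1 → ok
  r1: data parity 0, sent rp 1 → mismatch
  r2: data parity 1, sent rp 1 → ok
Recompute each column's even parity and compare to cp:
  c0: data parity 0, sent cp 0 → ok
  c1: data parity 0, sent cp 0 → ok
  c2: data parity 0, sent cp 1 → mismatch
  c3: data parity 0, sent cp 0 → ok
  c4: data parity 0, sent cp 0 → ok
Exactly one row (r1) and one column (c2) fail → the flipped bit is at their intersection.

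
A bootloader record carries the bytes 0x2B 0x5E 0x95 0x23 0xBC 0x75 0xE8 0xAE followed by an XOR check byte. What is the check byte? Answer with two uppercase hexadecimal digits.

4C

XOR the bytes together:
  start with 0x2B
  0x2B ⊕ 0x5E = 0x75
  0x75 ⊕ 0x95 = 0xE0
  0xE0 ⊕ 0x23 = 0xC3
  0xC3 ⊕ 0xBC = 0x7F
  0x7F ⊕ 0x75 = 0x0A
  0x0A ⊕ 0xE8 = 0xE2
  0xE2 ⊕ 0xAE = 0x4C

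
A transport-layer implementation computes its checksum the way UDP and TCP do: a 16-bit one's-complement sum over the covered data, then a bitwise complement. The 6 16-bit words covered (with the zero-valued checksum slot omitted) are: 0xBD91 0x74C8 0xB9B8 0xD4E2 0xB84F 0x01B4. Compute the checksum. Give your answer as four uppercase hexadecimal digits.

One's-complement addition (fold any carry out of bit 15 back into bit 0):
  0xBD91 + 0x74C8 = 0x13259 → wrap carry → 0x325A
  0x325A + 0xB9B8 = 0x0EC12
  0xEC12 + 0xD4E2 = 0x1C0F4 → wrap carry → 0xC0F5
  0xC0F5 + 0xB84F = 0x17944 → wrap carry → 0x7945
  0x7945 + 0x01B4 = 0x07AF9
One's-complement sum = 0x7AF9.
Checksum = ~0x7AF9 & 0xFFFF = 0x8506.

8506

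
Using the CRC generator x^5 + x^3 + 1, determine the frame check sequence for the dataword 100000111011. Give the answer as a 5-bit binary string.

00011

Append 5 zeros: 10000011101100000. Divide by 101001 (XOR where the leading bit is 1):
  pos 0: 100000 XOR 101001 = 001001
  pos 2: 100111 XOR 101001 = 001110
  pos 4: 111010 XOR 101001 = 010011
  pos 5: 100111 XOR 101001 = 001110
  pos 7: 111010 XOR 101001 = 010011
  pos 8: 100110 XOR 101001 = 001111
  pos 10: 111100 XOR 101001 = 010101
  pos 11: 101010 XOR 101001 = 000011
Remainder (last 5 bits) = 00011. This is the CRC / FCS.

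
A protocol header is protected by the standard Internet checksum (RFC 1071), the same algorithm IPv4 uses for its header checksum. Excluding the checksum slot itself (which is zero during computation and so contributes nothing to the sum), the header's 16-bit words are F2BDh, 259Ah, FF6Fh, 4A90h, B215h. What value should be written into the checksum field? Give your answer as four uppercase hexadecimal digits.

One's-complement addition (fold any carry out of bit 15 back into bit 0):
  0xF2BD + 0x259A = 0x11857 → wrap carry → 0x1858
  0x1858 + 0xFF6F = 0x117C7 → wrap carry → 0x17C8
  0x17C8 + 0x4A90 = 0x06258
  0x6258 + 0xB215 = 0x1146D → wrap carry → 0x146E
One's-complement sum = 0x146E.
Checksum = ~0x146E & 0xFFFF = 0xEB91.

EB91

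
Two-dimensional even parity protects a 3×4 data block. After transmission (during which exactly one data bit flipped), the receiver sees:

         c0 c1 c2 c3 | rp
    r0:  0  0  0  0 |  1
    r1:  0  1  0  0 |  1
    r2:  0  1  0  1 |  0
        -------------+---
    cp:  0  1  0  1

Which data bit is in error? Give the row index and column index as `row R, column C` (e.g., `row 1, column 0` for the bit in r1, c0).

row 0, column 1

Recompute each row's even parity and compare to rp:
  r0: data parity 0, sent rp 1 → mismatch
  r1: data parity 1, sent rp 1 → ok
  r2: data parity 0, sent rp 0 → ok
Recompute each column's even parity and compare to cp:
  c0: data parity 0, sent cp 0 → ok
  c1: data parity 0, sent cp 1 → mismatch
  c2: data parity 0, sent cp 0 → ok
  c3: data parity 1, sent cp 1 → ok
Exactly one row (r0) and one column (c1) fail → the flipped bit is at their intersection.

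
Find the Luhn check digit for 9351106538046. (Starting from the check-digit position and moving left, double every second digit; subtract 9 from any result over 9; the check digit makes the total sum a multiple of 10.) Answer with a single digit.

5

Partial digits right→left: 6 4 0 8 3 5 6 0 1 1 5 3 9
Double every second digit counting from the check-digit position (so the 1st, 3rd, 5th, ... of the partial from the right).
  doubled (with −9 where >9): 3 0 6 3 2 1 9 → sum 24
  kept as-is: 4 8 5 0 1 3 → sum 21
Total = 24 + 21 = 45.
Check digit = (10 − (45 mod 10)) mod 10 = 5.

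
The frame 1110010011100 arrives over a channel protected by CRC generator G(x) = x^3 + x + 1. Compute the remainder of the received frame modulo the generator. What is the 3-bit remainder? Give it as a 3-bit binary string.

Modulo-2 division of 1110010011100 by 1011:
  pos 0: 1110 XOR 1011 = 0101
  pos 1: 1010 XOR 1011 = 0001
  pos 4: 1100 XOR 1011 = 0111
  pos 5: 1111 XOR 1011 = 0100
  pos 6: 1001 XOR 1011 = 0010
  pos 8: 1010 XOR 1011 = 0001
Remainder = 010 (nonzero — an error is detected).

010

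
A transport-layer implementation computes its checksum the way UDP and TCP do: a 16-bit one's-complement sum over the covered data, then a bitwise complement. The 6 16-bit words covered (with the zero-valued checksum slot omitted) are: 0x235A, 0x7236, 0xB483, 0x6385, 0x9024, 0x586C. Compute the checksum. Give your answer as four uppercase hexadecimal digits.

One's-complement addition (fold any carry out of bit 15 back into bit 0):
  0x235A + 0x7236 = 0x09590
  0x9590 + 0xB483 = 0x14A13 → wrap carry → 0x4A14
  0x4A14 + 0x6385 = 0x0AD99
  0xAD99 + 0x9024 = 0x13DBD → wrap carry → 0x3DBE
  0x3DBE + 0x586C = 0x0962A
One's-complement sum = 0x962A.
Checksum = ~0x962A & 0xFFFF = 0x69D5.

69D5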